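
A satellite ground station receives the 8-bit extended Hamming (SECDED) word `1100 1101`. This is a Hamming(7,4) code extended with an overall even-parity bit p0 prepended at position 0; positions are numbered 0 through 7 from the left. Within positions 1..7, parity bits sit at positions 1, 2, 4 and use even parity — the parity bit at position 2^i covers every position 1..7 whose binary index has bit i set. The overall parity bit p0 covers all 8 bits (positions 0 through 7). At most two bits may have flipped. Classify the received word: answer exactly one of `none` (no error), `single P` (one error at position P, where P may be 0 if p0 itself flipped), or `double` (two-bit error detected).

single 7

s1: b1⊕b3⊕b5⊕b7 = 1⊕0⊕1⊕1 = 1
s2: b2⊕b3⊕b6⊕b7 = 0⊕0⊕0⊕1 = 1
s4: b4⊕b5⊕b6⊕b7 = 1⊕1⊕0⊕1 = 1
Syndrome (s4...s1) = 111 → position 7.
Overall parity (XOR of all 8 bits, including p0): 1⊕1⊕0⊕0⊕1⊕1⊕0⊕1 = 1
Overall=1, syndrome position=7 → single-bit error at position 7.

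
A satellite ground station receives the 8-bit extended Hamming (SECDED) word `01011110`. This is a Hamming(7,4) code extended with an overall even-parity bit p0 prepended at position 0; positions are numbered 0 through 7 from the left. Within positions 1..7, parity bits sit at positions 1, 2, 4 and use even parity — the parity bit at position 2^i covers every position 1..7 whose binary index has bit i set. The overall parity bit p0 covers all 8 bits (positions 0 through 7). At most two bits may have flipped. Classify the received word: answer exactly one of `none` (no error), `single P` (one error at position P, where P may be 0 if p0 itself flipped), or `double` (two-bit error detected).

s1: b1⊕b3⊕b5⊕b7 = 1⊕1⊕1⊕0 = 1
s2: b2⊕b3⊕b6⊕b7 = 0⊕1⊕1⊕0 = 0
s4: b4⊕b5⊕b6⊕b7 = 1⊕1⊕1⊕0 = 1
Syndrome (s4...s1) = 101 → position 5.
Overall parity (XOR of all 8 bits, including p0): 0⊕1⊕0⊕1⊕1⊕1⊕1⊕0 = 1
Overall=1, syndrome position=5 → single-bit error at position 5.

single 5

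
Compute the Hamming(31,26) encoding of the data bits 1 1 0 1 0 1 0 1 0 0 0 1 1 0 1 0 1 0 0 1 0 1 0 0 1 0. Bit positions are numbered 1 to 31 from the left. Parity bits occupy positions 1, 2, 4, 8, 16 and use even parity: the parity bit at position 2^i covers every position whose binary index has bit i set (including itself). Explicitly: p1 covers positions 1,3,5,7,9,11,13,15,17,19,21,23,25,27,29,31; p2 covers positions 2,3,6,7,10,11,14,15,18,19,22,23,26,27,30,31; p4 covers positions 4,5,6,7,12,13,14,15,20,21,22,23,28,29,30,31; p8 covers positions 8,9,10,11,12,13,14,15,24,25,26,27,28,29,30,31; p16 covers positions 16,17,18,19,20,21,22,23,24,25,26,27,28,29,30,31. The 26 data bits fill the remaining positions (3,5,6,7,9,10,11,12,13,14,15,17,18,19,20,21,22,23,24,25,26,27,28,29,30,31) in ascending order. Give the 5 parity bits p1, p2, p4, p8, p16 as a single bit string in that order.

Place data bits at non-power-of-two positions: b3=1, b5=1, b6=0, b7=1, b9=0, b10=1, b11=0, b12=1, b13=0, b14=0, b15=0, b17=1, b18=1, b19=0, b20=1, b21=0, b22=1, b23=0, b24=0, b25=1, b26=0, b27=1, b28=0, b29=0, b30=1, b31=0.
p1 = XOR of data positions {3,5,7,9,11,13,15,17,19,21,23,25,27,29,31} = 1⊕1⊕1⊕0⊕0⊕0⊕0⊕1⊕0⊕0⊕0⊕1⊕1⊕0⊕0 = 0
p2 = XOR of data positions {3,6,7,10,11,14,15,18,19,22,23,26,27,30,31} = 1⊕0⊕1⊕1⊕0⊕0⊕0⊕1⊕0⊕1⊕0⊕0⊕1⊕1⊕0 = 1
p4 = XOR of data positions {5,6,7,12,13,14,15,20,21,22,23,28,29,30,31} = 1⊕0⊕1⊕1⊕0⊕0⊕0⊕1⊕0⊕1⊕0⊕0⊕0⊕1⊕0 = 0
p8 = XOR of data positions {9,10,11,12,13,14,15,24,25,26,27,28,29,30,31} = 0⊕1⊕0⊕1⊕0⊕0⊕0⊕0⊕1⊕0⊕1⊕0⊕0⊕1⊕0 = 1
p16 = XOR of data positions {17,18,19,20,21,22,23,24,25,26,27,28,29,30,31} = 1⊕1⊕0⊕1⊕0⊕1⊕0⊕0⊕1⊕0⊕1⊕0⊕0⊕1⊕0 = 1
Parity bits p1,p2,p4,p8,p16 = 01011

01011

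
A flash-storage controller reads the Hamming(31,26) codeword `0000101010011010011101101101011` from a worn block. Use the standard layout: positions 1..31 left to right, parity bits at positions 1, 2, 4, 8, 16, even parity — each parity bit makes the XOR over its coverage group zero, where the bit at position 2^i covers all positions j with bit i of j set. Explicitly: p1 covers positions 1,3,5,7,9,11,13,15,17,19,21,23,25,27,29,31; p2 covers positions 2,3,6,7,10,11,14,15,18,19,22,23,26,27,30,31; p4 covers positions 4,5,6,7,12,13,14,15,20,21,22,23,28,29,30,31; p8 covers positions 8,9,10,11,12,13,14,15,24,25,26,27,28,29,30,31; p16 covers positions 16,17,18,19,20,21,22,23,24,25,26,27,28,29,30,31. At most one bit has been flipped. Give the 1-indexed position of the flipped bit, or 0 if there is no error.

s1: b1⊕b3⊕b5⊕b7⊕b9⊕b11⊕b13⊕b15⊕b17⊕b19⊕b21⊕b23⊕b25⊕b27⊕b29⊕b31 = 0⊕0⊕1⊕1⊕1⊕0⊕1⊕1⊕0⊕1⊕0⊕1⊕1⊕0⊕0⊕1 = 1
s2: b2⊕b3⊕b6⊕b7⊕b10⊕b11⊕b14⊕b15⊕b18⊕b19⊕b22⊕b23⊕b26⊕b27⊕b30⊕b31 = 0⊕0⊕0⊕1⊕0⊕0⊕0⊕1⊕1⊕1⊕1⊕1⊕1⊕0⊕1⊕1 = 1
s4: b4⊕b5⊕b6⊕b7⊕b12⊕b13⊕b14⊕b15⊕b20⊕b21⊕b22⊕b23⊕b28⊕b29⊕b30⊕b31 = 0⊕1⊕0⊕1⊕1⊕1⊕0⊕1⊕1⊕0⊕1⊕1⊕1⊕0⊕1⊕1 = 1
s8: b8⊕b9⊕b10⊕b11⊕b12⊕b13⊕b14⊕b15⊕b24⊕b25⊕b26⊕b27⊕b28⊕b29⊕b30⊕b31 = 0⊕1⊕0⊕0⊕1⊕1⊕0⊕1⊕0⊕1⊕1⊕0⊕1⊕0⊕1⊕1 = 1
s16: b16⊕b17⊕b18⊕b19⊕b20⊕b21⊕b22⊕b23⊕b24⊕b25⊕b26⊕b27⊕b28⊕b29⊕b30⊕b31 = 0⊕0⊕1⊕1⊕1⊕0⊕1⊕1⊕0⊕1⊕1⊕0⊕1⊕0⊕1⊕1 = 0
Syndrome (s16...s1) = 01111 → position 15.

15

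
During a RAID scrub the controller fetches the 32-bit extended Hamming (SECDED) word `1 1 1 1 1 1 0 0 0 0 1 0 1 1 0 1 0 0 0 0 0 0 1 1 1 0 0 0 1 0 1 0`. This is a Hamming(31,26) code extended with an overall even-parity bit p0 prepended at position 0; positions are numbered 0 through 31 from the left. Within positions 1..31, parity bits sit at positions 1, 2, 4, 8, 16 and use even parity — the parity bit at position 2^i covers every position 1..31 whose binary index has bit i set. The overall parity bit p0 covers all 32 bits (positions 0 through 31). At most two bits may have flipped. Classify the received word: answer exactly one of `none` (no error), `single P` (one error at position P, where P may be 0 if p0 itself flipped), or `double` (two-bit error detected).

single 30

s1: b1⊕b3⊕b5⊕b7⊕b9⊕b11⊕b13⊕b15⊕b17⊕b19⊕b21⊕b23⊕b25⊕b27⊕b29⊕b31 = 1⊕1⊕1⊕0⊕0⊕0⊕1⊕1⊕0⊕0⊕0⊕1⊕0⊕0⊕0⊕0 = 0
s2: b2⊕b3⊕b6⊕b7⊕b10⊕b11⊕b14⊕b15⊕b18⊕b19⊕b22⊕b23⊕b26⊕b27⊕b30⊕b31 = 1⊕1⊕0⊕0⊕1⊕0⊕0⊕1⊕0⊕0⊕1⊕1⊕0⊕0⊕1⊕0 = 1
s4: b4⊕b5⊕b6⊕b7⊕b12⊕b13⊕b14⊕b15⊕b20⊕b21⊕b22⊕b23⊕b28⊕b29⊕b30⊕b31 = 1⊕1⊕0⊕0⊕1⊕1⊕0⊕1⊕0⊕0⊕1⊕1⊕1⊕0⊕1⊕0 = 1
s8: b8⊕b9⊕b10⊕b11⊕b12⊕b13⊕b14⊕b15⊕b24⊕b25⊕b26⊕b27⊕b28⊕b29⊕b30⊕b31 = 0⊕0⊕1⊕0⊕1⊕1⊕0⊕1⊕1⊕0⊕0⊕0⊕1⊕0⊕1⊕0 = 1
s16: b16⊕b17⊕b18⊕b19⊕b20⊕b21⊕b22⊕b23⊕b24⊕b25⊕b26⊕b27⊕b28⊕b29⊕b30⊕b31 = 0⊕0⊕0⊕0⊕0⊕0⊕1⊕1⊕1⊕0⊕0⊕0⊕1⊕0⊕1⊕0 = 1
Syndrome (s16...s1) = 11110 → position 30.
Overall parity (XOR of all 32 bits, including p0): 1⊕1⊕1⊕1⊕1⊕1⊕0⊕0⊕0⊕0⊕1⊕0⊕1⊕1⊕0⊕1⊕0⊕0⊕0⊕0⊕0⊕0⊕1⊕1⊕1⊕0⊕0⊕0⊕1⊕0⊕1⊕0 = 1
Overall=1, syndrome position=30 → single-bit error at position 30.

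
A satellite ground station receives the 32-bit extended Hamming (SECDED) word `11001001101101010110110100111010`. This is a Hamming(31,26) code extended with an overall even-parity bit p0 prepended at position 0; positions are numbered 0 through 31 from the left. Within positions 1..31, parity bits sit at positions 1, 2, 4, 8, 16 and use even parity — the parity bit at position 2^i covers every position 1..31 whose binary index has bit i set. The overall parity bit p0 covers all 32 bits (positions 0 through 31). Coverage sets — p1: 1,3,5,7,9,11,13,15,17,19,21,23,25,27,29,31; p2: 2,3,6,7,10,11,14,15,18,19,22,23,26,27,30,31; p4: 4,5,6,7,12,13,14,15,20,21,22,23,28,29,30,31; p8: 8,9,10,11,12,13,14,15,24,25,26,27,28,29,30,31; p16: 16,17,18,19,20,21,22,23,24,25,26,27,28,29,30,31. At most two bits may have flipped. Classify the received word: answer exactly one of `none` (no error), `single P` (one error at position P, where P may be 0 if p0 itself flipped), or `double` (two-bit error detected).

s1: b1⊕b3⊕b5⊕b7⊕b9⊕b11⊕b13⊕b15⊕b17⊕b19⊕b21⊕b23⊕b25⊕b27⊕b29⊕b31 = 1⊕0⊕0⊕1⊕0⊕1⊕1⊕1⊕1⊕0⊕1⊕1⊕0⊕1⊕0⊕0 = 1
s2: b2⊕b3⊕b6⊕b7⊕b10⊕b11⊕b14⊕b15⊕b18⊕b19⊕b22⊕b23⊕b26⊕b27⊕b30⊕b31 = 0⊕0⊕0⊕1⊕1⊕1⊕0⊕1⊕1⊕0⊕0⊕1⊕1⊕1⊕1⊕0 = 1
s4: b4⊕b5⊕b6⊕b7⊕b12⊕b13⊕b14⊕b15⊕b20⊕b21⊕b22⊕b23⊕b28⊕b29⊕b30⊕b31 = 1⊕0⊕0⊕1⊕0⊕1⊕0⊕1⊕1⊕1⊕0⊕1⊕1⊕0⊕1⊕0 = 1
s8: b8⊕b9⊕b10⊕b11⊕b12⊕b13⊕b14⊕b15⊕b24⊕b25⊕b26⊕b27⊕b28⊕b29⊕b30⊕b31 = 1⊕0⊕1⊕1⊕0⊕1⊕0⊕1⊕0⊕0⊕1⊕1⊕1⊕0⊕1⊕0 = 1
s16: b16⊕b17⊕b18⊕b19⊕b20⊕b21⊕b22⊕b23⊕b24⊕b25⊕b26⊕b27⊕b28⊕b29⊕b30⊕b31 = 0⊕1⊕1⊕0⊕1⊕1⊕0⊕1⊕0⊕0⊕1⊕1⊕1⊕0⊕1⊕0 = 1
Syndrome (s16...s1) = 11111 → position 31.
Overall parity (XOR of all 32 bits, including p0): 1⊕1⊕0⊕0⊕1⊕0⊕0⊕1⊕1⊕0⊕1⊕1⊕0⊕1⊕0⊕1⊕0⊕1⊕1⊕0⊕1⊕1⊕0⊕1⊕0⊕0⊕1⊕1⊕1⊕0⊕1⊕0 = 0
Overall=0, syndrome position=31 → double-bit error detected (uncorrectable).

double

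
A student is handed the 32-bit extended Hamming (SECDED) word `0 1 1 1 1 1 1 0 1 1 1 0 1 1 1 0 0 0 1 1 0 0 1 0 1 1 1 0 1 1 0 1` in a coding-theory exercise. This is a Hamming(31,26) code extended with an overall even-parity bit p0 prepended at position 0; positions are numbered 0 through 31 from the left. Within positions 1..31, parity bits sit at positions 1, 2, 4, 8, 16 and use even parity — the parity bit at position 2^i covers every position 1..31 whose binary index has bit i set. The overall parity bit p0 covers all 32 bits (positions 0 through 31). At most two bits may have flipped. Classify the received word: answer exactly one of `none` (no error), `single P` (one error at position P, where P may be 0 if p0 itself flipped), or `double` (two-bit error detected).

s1: b1⊕b3⊕b5⊕b7⊕b9⊕b11⊕b13⊕b15⊕b17⊕b19⊕b21⊕b23⊕b25⊕b27⊕b29⊕b31 = 1⊕1⊕1⊕0⊕1⊕0⊕1⊕0⊕0⊕1⊕0⊕0⊕1⊕0⊕1⊕1 = 1
s2: b2⊕b3⊕b6⊕b7⊕b10⊕b11⊕b14⊕b15⊕b18⊕b19⊕b22⊕b23⊕b26⊕b27⊕b30⊕b31 = 1⊕1⊕1⊕0⊕1⊕0⊕1⊕0⊕1⊕1⊕1⊕0⊕1⊕0⊕0⊕1 = 0
s4: b4⊕b5⊕b6⊕b7⊕b12⊕b13⊕b14⊕b15⊕b20⊕b21⊕b22⊕b23⊕b28⊕b29⊕b30⊕b31 = 1⊕1⊕1⊕0⊕1⊕1⊕1⊕0⊕0⊕0⊕1⊕0⊕1⊕1⊕0⊕1 = 0
s8: b8⊕b9⊕b10⊕b11⊕b12⊕b13⊕b14⊕b15⊕b24⊕b25⊕b26⊕b27⊕b28⊕b29⊕b30⊕b31 = 1⊕1⊕1⊕0⊕1⊕1⊕1⊕0⊕1⊕1⊕1⊕0⊕1⊕1⊕0⊕1 = 0
s16: b16⊕b17⊕b18⊕b19⊕b20⊕b21⊕b22⊕b23⊕b24⊕b25⊕b26⊕b27⊕b28⊕b29⊕b30⊕b31 = 0⊕0⊕1⊕1⊕0⊕0⊕1⊕0⊕1⊕1⊕1⊕0⊕1⊕1⊕0⊕1 = 1
Syndrome (s16...s1) = 10001 → position 17.
Overall parity (XOR of all 32 bits, including p0): 0⊕1⊕1⊕1⊕1⊕1⊕1⊕0⊕1⊕1⊕1⊕0⊕1⊕1⊕1⊕0⊕0⊕0⊕1⊕1⊕0⊕0⊕1⊕0⊕1⊕1⊕1⊕0⊕1⊕1⊕0⊕1 = 1
Overall=1, syndrome position=17 → single-bit error at position 17.

single 17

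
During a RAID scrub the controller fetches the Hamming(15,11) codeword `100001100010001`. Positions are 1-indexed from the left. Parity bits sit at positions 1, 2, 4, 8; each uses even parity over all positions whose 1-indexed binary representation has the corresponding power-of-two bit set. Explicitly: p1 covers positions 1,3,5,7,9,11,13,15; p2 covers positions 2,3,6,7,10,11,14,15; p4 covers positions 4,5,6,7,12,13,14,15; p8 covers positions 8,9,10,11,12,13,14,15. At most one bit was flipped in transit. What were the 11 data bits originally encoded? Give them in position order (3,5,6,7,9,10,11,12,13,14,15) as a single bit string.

00110010001

s1: b1⊕b3⊕b5⊕b7⊕b9⊕b11⊕b13⊕b15 = 1⊕0⊕0⊕1⊕0⊕1⊕0⊕1 = 0
s2: b2⊕b3⊕b6⊕b7⊕b10⊕b11⊕b14⊕b15 = 0⊕0⊕1⊕1⊕0⊕1⊕0⊕1 = 0
s4: b4⊕b5⊕b6⊕b7⊕b12⊕b13⊕b14⊕b15 = 0⊕0⊕1⊕1⊕0⊕0⊕0⊕1 = 1
s8: b8⊕b9⊕b10⊕b11⊕b12⊕b13⊕b14⊕b15 = 0⊕0⊕0⊕1⊕0⊕0⊕0⊕1 = 0
Syndrome (s8...s1) = 0100 → position 4.
Flip bit 4: corrected codeword = 100101100010001
Data bits at positions 3,5,6,7,9,10,11,12,13,14,15: 00110010001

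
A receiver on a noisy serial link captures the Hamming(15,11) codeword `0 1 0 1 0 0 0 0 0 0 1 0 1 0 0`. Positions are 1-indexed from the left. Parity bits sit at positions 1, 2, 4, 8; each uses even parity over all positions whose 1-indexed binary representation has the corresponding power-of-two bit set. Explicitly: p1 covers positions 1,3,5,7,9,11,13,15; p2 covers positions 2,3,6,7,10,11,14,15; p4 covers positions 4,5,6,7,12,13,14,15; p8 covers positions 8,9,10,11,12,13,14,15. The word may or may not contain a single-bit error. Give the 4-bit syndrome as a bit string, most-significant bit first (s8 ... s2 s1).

0000

s1: b1⊕b3⊕b5⊕b7⊕b9⊕b11⊕b13⊕b15 = 0⊕0⊕0⊕0⊕0⊕1⊕1⊕0 = 0
s2: b2⊕b3⊕b6⊕b7⊕b10⊕b11⊕b14⊕b15 = 1⊕0⊕0⊕0⊕0⊕1⊕0⊕0 = 0
s4: b4⊕b5⊕b6⊕b7⊕b12⊕b13⊕b14⊕b15 = 1⊕0⊕0⊕0⊕0⊕1⊕0⊕0 = 0
s8: b8⊕b9⊕b10⊕b11⊕b12⊕b13⊕b14⊕b15 = 0⊕0⊕0⊕1⊕0⊕1⊕0⊕0 = 0
Syndrome (s8...s1) = 0000 → position 0 (no error).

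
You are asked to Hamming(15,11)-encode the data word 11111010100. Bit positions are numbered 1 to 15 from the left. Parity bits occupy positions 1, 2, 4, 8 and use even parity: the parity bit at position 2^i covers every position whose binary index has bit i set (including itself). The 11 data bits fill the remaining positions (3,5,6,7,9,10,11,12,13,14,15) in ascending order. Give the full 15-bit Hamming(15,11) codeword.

Place data bits at non-power-of-two positions: b3=1, b5=1, b6=1, b7=1, b9=1, b10=0, b11=1, b12=0, b13=1, b14=0, b15=0.
p1 = XOR of data positions {3,5,7,9,11,13,15} = 1⊕1⊕1⊕1⊕1⊕1⊕0 = 0
p2 = XOR of data positions {3,6,7,10,11,14,15} = 1⊕1⊕1⊕0⊕1⊕0⊕0 = 0
p4 = XOR of data positions {5,6,7,12,13,14,15} = 1⊕1⊕1⊕0⊕1⊕0⊕0 = 0
p8 = XOR of data positions {9,10,11,12,13,14,15} = 1⊕0⊕1⊕0⊕1⊕0⊕0 = 1
Codeword b1..b15 = 001011111010100

001011111010100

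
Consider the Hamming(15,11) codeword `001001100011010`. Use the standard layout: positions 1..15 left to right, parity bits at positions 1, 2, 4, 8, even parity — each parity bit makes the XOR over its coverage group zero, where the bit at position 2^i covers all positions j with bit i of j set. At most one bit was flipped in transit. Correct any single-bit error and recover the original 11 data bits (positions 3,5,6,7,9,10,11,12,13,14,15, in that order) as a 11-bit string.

s1: b1⊕b3⊕b5⊕b7⊕b9⊕b11⊕b13⊕b15 = 0⊕1⊕0⊕1⊕0⊕1⊕0⊕0 = 1
s2: b2⊕b3⊕b6⊕b7⊕b10⊕b11⊕b14⊕b15 = 0⊕1⊕1⊕1⊕0⊕1⊕1⊕0 = 1
s4: b4⊕b5⊕b6⊕b7⊕b12⊕b13⊕b14⊕b15 = 0⊕0⊕1⊕1⊕1⊕0⊕1⊕0 = 0
s8: b8⊕b9⊕b10⊕b11⊕b12⊕b13⊕b14⊕b15 = 0⊕0⊕0⊕1⊕1⊕0⊕1⊕0 = 1
Syndrome (s8...s1) = 1011 → position 11.
Flip bit 11: corrected codeword = 001001100001010
Data bits at positions 3,5,6,7,9,10,11,12,13,14,15: 10110001010

10110001010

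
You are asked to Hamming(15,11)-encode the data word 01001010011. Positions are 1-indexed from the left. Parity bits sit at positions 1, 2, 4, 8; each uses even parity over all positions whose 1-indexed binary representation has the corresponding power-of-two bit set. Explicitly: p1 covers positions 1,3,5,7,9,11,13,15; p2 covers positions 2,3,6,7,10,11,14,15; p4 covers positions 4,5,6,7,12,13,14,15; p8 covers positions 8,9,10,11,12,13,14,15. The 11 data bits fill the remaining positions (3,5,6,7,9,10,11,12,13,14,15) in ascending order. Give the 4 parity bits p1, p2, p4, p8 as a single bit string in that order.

0110

Place data bits at non-power-of-two positions: b3=0, b5=1, b6=0, b7=0, b9=1, b10=0, b11=1, b12=0, b13=0, b14=1, b15=1.
p1 = XOR of data positions {3,5,7,9,11,13,15} = 0⊕1⊕0⊕1⊕1⊕0⊕1 = 0
p2 = XOR of data positions {3,6,7,10,11,14,15} = 0⊕0⊕0⊕0⊕1⊕1⊕1 = 1
p4 = XOR of data positions {5,6,7,12,13,14,15} = 1⊕0⊕0⊕0⊕0⊕1⊕1 = 1
p8 = XOR of data positions {9,10,11,12,13,14,15} = 1⊕0⊕1⊕0⊕0⊕1⊕1 = 0
Parity bits p1,p2,p4,p8 = 0110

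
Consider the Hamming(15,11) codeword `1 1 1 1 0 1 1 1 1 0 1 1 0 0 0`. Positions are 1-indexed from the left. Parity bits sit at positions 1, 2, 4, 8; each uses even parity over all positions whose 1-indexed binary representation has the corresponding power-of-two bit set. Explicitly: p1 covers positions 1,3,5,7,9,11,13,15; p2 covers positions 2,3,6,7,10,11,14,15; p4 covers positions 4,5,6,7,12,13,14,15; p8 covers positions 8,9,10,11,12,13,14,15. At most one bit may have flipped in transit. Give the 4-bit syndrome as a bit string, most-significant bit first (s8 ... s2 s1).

0011

s1: b1⊕b3⊕b5⊕b7⊕b9⊕b11⊕b13⊕b15 = 1⊕1⊕0⊕1⊕1⊕1⊕0⊕0 = 1
s2: b2⊕b3⊕b6⊕b7⊕b10⊕b11⊕b14⊕b15 = 1⊕1⊕1⊕1⊕0⊕1⊕0⊕0 = 1
s4: b4⊕b5⊕b6⊕b7⊕b12⊕b13⊕b14⊕b15 = 1⊕0⊕1⊕1⊕1⊕0⊕0⊕0 = 0
s8: b8⊕b9⊕b10⊕b11⊕b12⊕b13⊕b14⊕b15 = 1⊕1⊕0⊕1⊕1⊕0⊕0⊕0 = 0
Syndrome (s8...s1) = 0011 → position 3.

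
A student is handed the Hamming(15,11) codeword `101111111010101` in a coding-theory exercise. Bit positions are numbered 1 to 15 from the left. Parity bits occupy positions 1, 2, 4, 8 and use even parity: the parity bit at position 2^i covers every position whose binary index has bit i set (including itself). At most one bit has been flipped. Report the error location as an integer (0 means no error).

10

s1: b1⊕b3⊕b5⊕b7⊕b9⊕b11⊕b13⊕b15 = 1⊕1⊕1⊕1⊕1⊕1⊕1⊕1 = 0
s2: b2⊕b3⊕b6⊕b7⊕b10⊕b11⊕b14⊕b15 = 0⊕1⊕1⊕1⊕0⊕1⊕0⊕1 = 1
s4: b4⊕b5⊕b6⊕b7⊕b12⊕b13⊕b14⊕b15 = 1⊕1⊕1⊕1⊕0⊕1⊕0⊕1 = 0
s8: b8⊕b9⊕b10⊕b11⊕b12⊕b13⊕b14⊕b15 = 1⊕1⊕0⊕1⊕0⊕1⊕0⊕1 = 1
Syndrome (s8...s1) = 1010 → position 10.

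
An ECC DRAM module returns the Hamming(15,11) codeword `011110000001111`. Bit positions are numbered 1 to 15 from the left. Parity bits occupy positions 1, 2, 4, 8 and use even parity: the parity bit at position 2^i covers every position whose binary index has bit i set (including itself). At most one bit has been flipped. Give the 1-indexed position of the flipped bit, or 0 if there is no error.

0

s1: b1⊕b3⊕b5⊕b7⊕b9⊕b11⊕b13⊕b15 = 0⊕1⊕1⊕0⊕0⊕0⊕1⊕1 = 0
s2: b2⊕b3⊕b6⊕b7⊕b10⊕b11⊕b14⊕b15 = 1⊕1⊕0⊕0⊕0⊕0⊕1⊕1 = 0
s4: b4⊕b5⊕b6⊕b7⊕b12⊕b13⊕b14⊕b15 = 1⊕1⊕0⊕0⊕1⊕1⊕1⊕1 = 0
s8: b8⊕b9⊕b10⊕b11⊕b12⊕b13⊕b14⊕b15 = 0⊕0⊕0⊕0⊕1⊕1⊕1⊕1 = 0
Syndrome (s8...s1) = 0000 → position 0 (no error).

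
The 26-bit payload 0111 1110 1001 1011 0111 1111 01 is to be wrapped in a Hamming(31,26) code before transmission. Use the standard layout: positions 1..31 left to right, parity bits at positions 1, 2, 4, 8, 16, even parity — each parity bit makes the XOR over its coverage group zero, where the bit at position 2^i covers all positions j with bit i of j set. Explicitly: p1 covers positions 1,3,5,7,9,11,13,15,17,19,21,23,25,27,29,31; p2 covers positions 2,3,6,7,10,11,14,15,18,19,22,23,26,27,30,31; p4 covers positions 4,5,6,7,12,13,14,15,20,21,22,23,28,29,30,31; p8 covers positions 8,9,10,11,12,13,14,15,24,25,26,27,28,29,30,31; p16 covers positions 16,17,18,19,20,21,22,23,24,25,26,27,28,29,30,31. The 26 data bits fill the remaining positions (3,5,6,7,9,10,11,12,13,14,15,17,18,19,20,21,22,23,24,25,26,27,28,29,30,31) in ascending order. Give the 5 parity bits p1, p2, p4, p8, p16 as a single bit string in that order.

01010

Place data bits at non-power-of-two positions: b3=0, b5=1, b6=1, b7=1, b9=1, b10=1, b11=1, b12=0, b13=1, b14=0, b15=0, b17=1, b18=1, b19=0, b20=1, b21=1, b22=0, b23=1, b24=1, b25=1, b26=1, b27=1, b28=1, b29=1, b30=0, b31=1.
p1 = XOR of data positions {3,5,7,9,11,13,15,17,19,21,23,25,27,29,31} = 0⊕1⊕1⊕1⊕1⊕1⊕0⊕1⊕0⊕1⊕1⊕1⊕1⊕1⊕1 = 0
p2 = XOR of data positions {3,6,7,10,11,14,15,18,19,22,23,26,27,30,31} = 0⊕1⊕1⊕1⊕1⊕0⊕0⊕1⊕0⊕0⊕1⊕1⊕1⊕0⊕1 = 1
p4 = XOR of data positions {5,6,7,12,13,14,15,20,21,22,23,28,29,30,31} = 1⊕1⊕1⊕0⊕1⊕0⊕0⊕1⊕1⊕0⊕1⊕1⊕1⊕0⊕1 = 0
p8 = XOR of data positions {9,10,11,12,13,14,15,24,25,26,27,28,29,30,31} = 1⊕1⊕1⊕0⊕1⊕0⊕0⊕1⊕1⊕1⊕1⊕1⊕1⊕0⊕1 = 1
p16 = XOR of data positions {17,18,19,20,21,22,23,24,25,26,27,28,29,30,31} = 1⊕1⊕0⊕1⊕1⊕0⊕1⊕1⊕1⊕1⊕1⊕1⊕1⊕0⊕1 = 0
Parity bits p1,p2,p4,p8,p16 = 01010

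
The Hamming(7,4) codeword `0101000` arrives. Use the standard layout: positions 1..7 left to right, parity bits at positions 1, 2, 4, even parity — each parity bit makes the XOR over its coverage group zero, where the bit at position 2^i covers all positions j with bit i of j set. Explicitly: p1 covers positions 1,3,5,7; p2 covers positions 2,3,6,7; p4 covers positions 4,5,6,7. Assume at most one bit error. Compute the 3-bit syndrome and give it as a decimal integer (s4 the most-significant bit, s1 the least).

6

s1: b1⊕b3⊕b5⊕b7 = 0⊕0⊕0⊕0 = 0
s2: b2⊕b3⊕b6⊕b7 = 1⊕0⊕0⊕0 = 1
s4: b4⊕b5⊕b6⊕b7 = 1⊕0⊕0⊕0 = 1
Syndrome (s4...s1) = 110 → position 6.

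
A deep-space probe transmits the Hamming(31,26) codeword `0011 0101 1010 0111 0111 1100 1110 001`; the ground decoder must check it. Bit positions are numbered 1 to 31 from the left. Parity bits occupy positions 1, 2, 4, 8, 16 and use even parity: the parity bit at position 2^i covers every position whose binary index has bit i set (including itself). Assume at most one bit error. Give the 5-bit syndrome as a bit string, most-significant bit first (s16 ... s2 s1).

01011

s1: b1⊕b3⊕b5⊕b7⊕b9⊕b11⊕b13⊕b15⊕b17⊕b19⊕b21⊕b23⊕b25⊕b27⊕b29⊕b31 = 0⊕1⊕0⊕0⊕1⊕1⊕0⊕1⊕0⊕1⊕1⊕0⊕1⊕1⊕0⊕1 = 1
s2: b2⊕b3⊕b6⊕b7⊕b10⊕b11⊕b14⊕b15⊕b18⊕b19⊕b22⊕b23⊕b26⊕b27⊕b30⊕b31 = 0⊕1⊕1⊕0⊕0⊕1⊕1⊕1⊕1⊕1⊕1⊕0⊕1⊕1⊕0⊕1 = 1
s4: b4⊕b5⊕b6⊕b7⊕b12⊕b13⊕b14⊕b15⊕b20⊕b21⊕b22⊕b23⊕b28⊕b29⊕b30⊕b31 = 1⊕0⊕1⊕0⊕0⊕0⊕1⊕1⊕1⊕1⊕1⊕0⊕0⊕0⊕0⊕1 = 0
s8: b8⊕b9⊕b10⊕b11⊕b12⊕b13⊕b14⊕b15⊕b24⊕b25⊕b26⊕b27⊕b28⊕b29⊕b30⊕b31 = 1⊕1⊕0⊕1⊕0⊕0⊕1⊕1⊕0⊕1⊕1⊕1⊕0⊕0⊕0⊕1 = 1
s16: b16⊕b17⊕b18⊕b19⊕b20⊕b21⊕b22⊕b23⊕b24⊕b25⊕b26⊕b27⊕b28⊕b29⊕b30⊕b31 = 1⊕0⊕1⊕1⊕1⊕1⊕1⊕0⊕0⊕1⊕1⊕1⊕0⊕0⊕0⊕1 = 0
Syndrome (s16...s1) = 01011 → position 11.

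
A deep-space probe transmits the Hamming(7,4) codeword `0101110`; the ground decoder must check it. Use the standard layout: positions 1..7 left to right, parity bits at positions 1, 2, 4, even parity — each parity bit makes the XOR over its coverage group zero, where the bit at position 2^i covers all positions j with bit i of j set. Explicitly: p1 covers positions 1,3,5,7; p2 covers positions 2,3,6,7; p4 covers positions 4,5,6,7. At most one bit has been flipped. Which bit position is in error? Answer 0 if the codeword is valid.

5

s1: b1⊕b3⊕b5⊕b7 = 0⊕0⊕1⊕0 = 1
s2: b2⊕b3⊕b6⊕b7 = 1⊕0⊕1⊕0 = 0
s4: b4⊕b5⊕b6⊕b7 = 1⊕1⊕1⊕0 = 1
Syndrome (s4...s1) = 101 → position 5.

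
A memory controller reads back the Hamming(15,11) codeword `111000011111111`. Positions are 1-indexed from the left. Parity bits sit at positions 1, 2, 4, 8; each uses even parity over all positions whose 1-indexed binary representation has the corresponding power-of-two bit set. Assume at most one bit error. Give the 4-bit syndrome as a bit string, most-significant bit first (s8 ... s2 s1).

s1: b1⊕b3⊕b5⊕b7⊕b9⊕b11⊕b13⊕b15 = 1⊕1⊕0⊕0⊕1⊕1⊕1⊕1 = 0
s2: b2⊕b3⊕b6⊕b7⊕b10⊕b11⊕b14⊕b15 = 1⊕1⊕0⊕0⊕1⊕1⊕1⊕1 = 0
s4: b4⊕b5⊕b6⊕b7⊕b12⊕b13⊕b14⊕b15 = 0⊕0⊕0⊕0⊕1⊕1⊕1⊕1 = 0
s8: b8⊕b9⊕b10⊕b11⊕b12⊕b13⊕b14⊕b15 = 1⊕1⊕1⊕1⊕1⊕1⊕1⊕1 = 0
Syndrome (s8...s1) = 0000 → position 0 (no error).

0000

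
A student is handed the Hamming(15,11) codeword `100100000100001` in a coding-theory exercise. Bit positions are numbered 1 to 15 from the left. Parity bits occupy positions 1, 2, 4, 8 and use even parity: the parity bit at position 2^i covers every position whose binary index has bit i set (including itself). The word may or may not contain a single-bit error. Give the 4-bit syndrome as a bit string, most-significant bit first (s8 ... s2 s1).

0000

s1: b1⊕b3⊕b5⊕b7⊕b9⊕b11⊕b13⊕b15 = 1⊕0⊕0⊕0⊕0⊕0⊕0⊕1 = 0
s2: b2⊕b3⊕b6⊕b7⊕b10⊕b11⊕b14⊕b15 = 0⊕0⊕0⊕0⊕1⊕0⊕0⊕1 = 0
s4: b4⊕b5⊕b6⊕b7⊕b12⊕b13⊕b14⊕b15 = 1⊕0⊕0⊕0⊕0⊕0⊕0⊕1 = 0
s8: b8⊕b9⊕b10⊕b11⊕b12⊕b13⊕b14⊕b15 = 0⊕0⊕1⊕0⊕0⊕0⊕0⊕1 = 0
Syndrome (s8...s1) = 0000 → position 0 (no error).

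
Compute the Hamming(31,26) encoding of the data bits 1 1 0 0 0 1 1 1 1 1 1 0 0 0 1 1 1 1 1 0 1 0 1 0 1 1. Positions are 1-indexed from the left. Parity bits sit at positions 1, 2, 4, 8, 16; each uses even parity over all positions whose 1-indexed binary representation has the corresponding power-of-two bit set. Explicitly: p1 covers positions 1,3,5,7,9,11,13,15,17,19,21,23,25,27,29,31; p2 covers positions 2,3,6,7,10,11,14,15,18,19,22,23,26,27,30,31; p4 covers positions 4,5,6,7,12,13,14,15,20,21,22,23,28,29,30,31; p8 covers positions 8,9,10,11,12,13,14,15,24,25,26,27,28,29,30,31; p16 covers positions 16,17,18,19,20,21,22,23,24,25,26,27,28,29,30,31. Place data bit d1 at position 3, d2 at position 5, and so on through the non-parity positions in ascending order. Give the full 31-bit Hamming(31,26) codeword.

Place data bits at non-power-of-two positions: b3=1, b5=1, b6=0, b7=0, b9=0, b10=1, b11=1, b12=1, b13=1, b14=1, b15=1, b17=0, b18=0, b19=0, b20=1, b21=1, b22=1, b23=1, b24=1, b25=0, b26=1, b27=0, b28=1, b29=0, b30=1, b31=1.
p1 = XOR of data positions {3,5,7,9,11,13,15,17,19,21,23,25,27,29,31} = 1⊕1⊕0⊕0⊕1⊕1⊕1⊕0⊕0⊕1⊕1⊕0⊕0⊕0⊕1 = 0
p2 = XOR of data positions {3,6,7,10,11,14,15,18,19,22,23,26,27,30,31} = 1⊕0⊕0⊕1⊕1⊕1⊕1⊕0⊕0⊕1⊕1⊕1⊕0⊕1⊕1 = 0
p4 = XOR of data positions {5,6,7,12,13,14,15,20,21,22,23,28,29,30,31} = 1⊕0⊕0⊕1⊕1⊕1⊕1⊕1⊕1⊕1⊕1⊕1⊕0⊕1⊕1 = 0
p8 = XOR of data positions {9,10,11,12,13,14,15,24,25,26,27,28,29,30,31} = 0⊕1⊕1⊕1⊕1⊕1⊕1⊕1⊕0⊕1⊕0⊕1⊕0⊕1⊕1 = 1
p16 = XOR of data positions {17,18,19,20,21,22,23,24,25,26,27,28,29,30,31} = 0⊕0⊕0⊕1⊕1⊕1⊕1⊕1⊕0⊕1⊕0⊕1⊕0⊕1⊕1 = 1
Codeword b1..b31 = 0010100101111111000111110101011

0010100101111111000111110101011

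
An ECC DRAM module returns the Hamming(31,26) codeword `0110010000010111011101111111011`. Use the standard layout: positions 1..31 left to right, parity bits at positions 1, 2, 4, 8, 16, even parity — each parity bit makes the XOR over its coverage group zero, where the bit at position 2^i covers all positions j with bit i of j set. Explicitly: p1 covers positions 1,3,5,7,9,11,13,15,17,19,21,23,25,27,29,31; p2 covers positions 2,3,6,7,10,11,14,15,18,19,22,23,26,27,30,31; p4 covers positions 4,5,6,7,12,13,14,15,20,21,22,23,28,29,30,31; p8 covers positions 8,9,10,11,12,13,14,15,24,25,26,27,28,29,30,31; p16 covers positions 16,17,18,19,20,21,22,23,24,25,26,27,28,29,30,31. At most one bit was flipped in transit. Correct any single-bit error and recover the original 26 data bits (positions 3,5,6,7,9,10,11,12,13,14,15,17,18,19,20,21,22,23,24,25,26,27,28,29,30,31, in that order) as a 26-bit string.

s1: b1⊕b3⊕b5⊕b7⊕b9⊕b11⊕b13⊕b15⊕b17⊕b19⊕b21⊕b23⊕b25⊕b27⊕b29⊕b31 = 0⊕1⊕0⊕0⊕0⊕0⊕0⊕1⊕0⊕1⊕0⊕1⊕1⊕1⊕0⊕1 = 1
s2: b2⊕b3⊕b6⊕b7⊕b10⊕b11⊕b14⊕b15⊕b18⊕b19⊕b22⊕b23⊕b26⊕b27⊕b30⊕b31 = 1⊕1⊕1⊕0⊕0⊕0⊕1⊕1⊕1⊕1⊕1⊕1⊕1⊕1⊕1⊕1 = 1
s4: b4⊕b5⊕b6⊕b7⊕b12⊕b13⊕b14⊕b15⊕b20⊕b21⊕b22⊕b23⊕b28⊕b29⊕b30⊕b31 = 0⊕0⊕1⊕0⊕1⊕0⊕1⊕1⊕1⊕0⊕1⊕1⊕1⊕0⊕1⊕1 = 0
s8: b8⊕b9⊕b10⊕b11⊕b12⊕b13⊕b14⊕b15⊕b24⊕b25⊕b26⊕b27⊕b28⊕b29⊕b30⊕b31 = 0⊕0⊕0⊕0⊕1⊕0⊕1⊕1⊕1⊕1⊕1⊕1⊕1⊕0⊕1⊕1 = 0
s16: b16⊕b17⊕b18⊕b19⊕b20⊕b21⊕b22⊕b23⊕b24⊕b25⊕b26⊕b27⊕b28⊕b29⊕b30⊕b31 = 1⊕0⊕1⊕1⊕1⊕0⊕1⊕1⊕1⊕1⊕1⊕1⊕1⊕0⊕1⊕1 = 1
Syndrome (s16...s1) = 10011 → position 19.
Flip bit 19: corrected codeword = 0110010000010111010101111111011
Data bits at positions 3,5,6,7,9,10,11,12,13,14,15,17,18,19,20,21,22,23,24,25,26,27,28,29,30,31: 10100001011010101111111011

10100001011010101111111011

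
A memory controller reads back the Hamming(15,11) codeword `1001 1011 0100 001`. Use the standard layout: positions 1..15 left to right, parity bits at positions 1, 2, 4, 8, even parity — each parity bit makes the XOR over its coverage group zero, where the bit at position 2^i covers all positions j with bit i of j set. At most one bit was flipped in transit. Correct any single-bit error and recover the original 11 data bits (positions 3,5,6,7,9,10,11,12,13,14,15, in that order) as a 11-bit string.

01010000001

s1: b1⊕b3⊕b5⊕b7⊕b9⊕b11⊕b13⊕b15 = 1⊕0⊕1⊕1⊕0⊕0⊕0⊕1 = 0
s2: b2⊕b3⊕b6⊕b7⊕b10⊕b11⊕b14⊕b15 = 0⊕0⊕0⊕1⊕1⊕0⊕0⊕1 = 1
s4: b4⊕b5⊕b6⊕b7⊕b12⊕b13⊕b14⊕b15 = 1⊕1⊕0⊕1⊕0⊕0⊕0⊕1 = 0
s8: b8⊕b9⊕b10⊕b11⊕b12⊕b13⊕b14⊕b15 = 1⊕0⊕1⊕0⊕0⊕0⊕0⊕1 = 1
Syndrome (s8...s1) = 1010 → position 10.
Flip bit 10: corrected codeword = 100110110000001
Data bits at positions 3,5,6,7,9,10,11,12,13,14,15: 01010000001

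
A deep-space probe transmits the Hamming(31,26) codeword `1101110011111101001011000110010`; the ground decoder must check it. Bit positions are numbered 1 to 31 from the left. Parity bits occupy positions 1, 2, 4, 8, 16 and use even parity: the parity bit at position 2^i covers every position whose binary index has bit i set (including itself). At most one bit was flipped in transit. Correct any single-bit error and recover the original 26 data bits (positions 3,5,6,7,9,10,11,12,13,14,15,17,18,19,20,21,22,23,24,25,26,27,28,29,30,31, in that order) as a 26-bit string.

01101111110001011000111010

s1: b1⊕b3⊕b5⊕b7⊕b9⊕b11⊕b13⊕b15⊕b17⊕b19⊕b21⊕b23⊕b25⊕b27⊕b29⊕b31 = 1⊕0⊕1⊕0⊕1⊕1⊕1⊕0⊕0⊕1⊕1⊕0⊕0⊕1⊕0⊕0 = 0
s2: b2⊕b3⊕b6⊕b7⊕b10⊕b11⊕b14⊕b15⊕b18⊕b19⊕b22⊕b23⊕b26⊕b27⊕b30⊕b31 = 1⊕0⊕1⊕0⊕1⊕1⊕1⊕0⊕0⊕1⊕1⊕0⊕1⊕1⊕1⊕0 = 0
s4: b4⊕b5⊕b6⊕b7⊕b12⊕b13⊕b14⊕b15⊕b20⊕b21⊕b22⊕b23⊕b28⊕b29⊕b30⊕b31 = 1⊕1⊕1⊕0⊕1⊕1⊕1⊕0⊕0⊕1⊕1⊕0⊕0⊕0⊕1⊕0 = 1
s8: b8⊕b9⊕b10⊕b11⊕b12⊕b13⊕b14⊕b15⊕b24⊕b25⊕b26⊕b27⊕b28⊕b29⊕b30⊕b31 = 0⊕1⊕1⊕1⊕1⊕1⊕1⊕0⊕0⊕0⊕1⊕1⊕0⊕0⊕1⊕0 = 1
s16: b16⊕b17⊕b18⊕b19⊕b20⊕b21⊕b22⊕b23⊕b24⊕b25⊕b26⊕b27⊕b28⊕b29⊕b30⊕b31 = 1⊕0⊕0⊕1⊕0⊕1⊕1⊕0⊕0⊕0⊕1⊕1⊕0⊕0⊕1⊕0 = 1
Syndrome (s16...s1) = 11100 → position 28.
Flip bit 28: corrected codeword = 1101110011111101001011000111010
Data bits at positions 3,5,6,7,9,10,11,12,13,14,15,17,18,19,20,21,22,23,24,25,26,27,28,29,30,31: 01101111110001011000111010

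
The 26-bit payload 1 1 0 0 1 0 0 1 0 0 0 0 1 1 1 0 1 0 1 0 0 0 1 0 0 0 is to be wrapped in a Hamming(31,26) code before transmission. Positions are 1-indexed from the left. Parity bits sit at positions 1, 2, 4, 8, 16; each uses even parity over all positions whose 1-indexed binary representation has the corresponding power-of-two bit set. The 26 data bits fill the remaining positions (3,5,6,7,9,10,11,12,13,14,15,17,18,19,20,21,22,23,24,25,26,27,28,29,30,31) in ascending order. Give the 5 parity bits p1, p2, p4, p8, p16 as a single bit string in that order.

Place data bits at non-power-of-two positions: b3=1, b5=1, b6=0, b7=0, b9=1, b10=0, b11=0, b12=1, b13=0, b14=0, b15=0, b17=0, b18=1, b19=1, b20=1, b21=0, b22=1, b23=0, b24=1, b25=0, b26=0, b27=0, b28=1, b29=0, b30=0, b31=0.
p1 = XOR of data positions {3,5,7,9,11,13,15,17,19,21,23,25,27,29,31} = 1⊕1⊕0⊕1⊕0⊕0⊕0⊕0⊕1⊕0⊕0⊕0⊕0⊕0⊕0 = 0
p2 = XOR of data positions {3,6,7,10,11,14,15,18,19,22,23,26,27,30,31} = 1⊕0⊕0⊕0⊕0⊕0⊕0⊕1⊕1⊕1⊕0⊕0⊕0⊕0⊕0 = 0
p4 = XOR of data positions {5,6,7,12,13,14,15,20,21,22,23,28,29,30,31} = 1⊕0⊕0⊕1⊕0⊕0⊕0⊕1⊕0⊕1⊕0⊕1⊕0⊕0⊕0 = 1
p8 = XOR of data positions {9,10,11,12,13,14,15,24,25,26,27,28,29,30,31} = 1⊕0⊕0⊕1⊕0⊕0⊕0⊕1⊕0⊕0⊕0⊕1⊕0⊕0⊕0 = 0
p16 = XOR of data positions {17,18,19,20,21,22,23,24,25,26,27,28,29,30,31} = 0⊕1⊕1⊕1⊕0⊕1⊕0⊕1⊕0⊕0⊕0⊕1⊕0⊕0⊕0 = 0
Parity bits p1,p2,p4,p8,p16 = 00100

00100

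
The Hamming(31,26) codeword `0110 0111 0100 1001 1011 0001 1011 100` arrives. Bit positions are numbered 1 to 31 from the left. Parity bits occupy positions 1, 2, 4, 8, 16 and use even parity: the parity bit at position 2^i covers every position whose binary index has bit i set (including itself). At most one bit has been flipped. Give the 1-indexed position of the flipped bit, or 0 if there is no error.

s1: b1⊕b3⊕b5⊕b7⊕b9⊕b11⊕b13⊕b15⊕b17⊕b19⊕b21⊕b23⊕b25⊕b27⊕b29⊕b31 = 0⊕1⊕0⊕1⊕0⊕0⊕1⊕0⊕1⊕1⊕0⊕0⊕1⊕1⊕1⊕0 = 0
s2: b2⊕b3⊕b6⊕b7⊕b10⊕b11⊕b14⊕b15⊕b18⊕b19⊕b22⊕b23⊕b26⊕b27⊕b30⊕b31 = 1⊕1⊕1⊕1⊕1⊕0⊕0⊕0⊕0⊕1⊕0⊕0⊕0⊕1⊕0⊕0 = 1
s4: b4⊕b5⊕b6⊕b7⊕b12⊕b13⊕b14⊕b15⊕b20⊕b21⊕b22⊕b23⊕b28⊕b29⊕b30⊕b31 = 0⊕0⊕1⊕1⊕0⊕1⊕0⊕0⊕1⊕0⊕0⊕0⊕1⊕1⊕0⊕0 = 0
s8: b8⊕b9⊕b10⊕b11⊕b12⊕b13⊕b14⊕b15⊕b24⊕b25⊕b26⊕b27⊕b28⊕b29⊕b30⊕b31 = 1⊕0⊕1⊕0⊕0⊕1⊕0⊕0⊕1⊕1⊕0⊕1⊕1⊕1⊕0⊕0 = 0
s16: b16⊕b17⊕b18⊕b19⊕b20⊕b21⊕b22⊕b23⊕b24⊕b25⊕b26⊕b27⊕b28⊕b29⊕b30⊕b31 = 1⊕1⊕0⊕1⊕1⊕0⊕0⊕0⊕1⊕1⊕0⊕1⊕1⊕1⊕0⊕0 = 1
Syndrome (s16...s1) = 10010 → position 18.

18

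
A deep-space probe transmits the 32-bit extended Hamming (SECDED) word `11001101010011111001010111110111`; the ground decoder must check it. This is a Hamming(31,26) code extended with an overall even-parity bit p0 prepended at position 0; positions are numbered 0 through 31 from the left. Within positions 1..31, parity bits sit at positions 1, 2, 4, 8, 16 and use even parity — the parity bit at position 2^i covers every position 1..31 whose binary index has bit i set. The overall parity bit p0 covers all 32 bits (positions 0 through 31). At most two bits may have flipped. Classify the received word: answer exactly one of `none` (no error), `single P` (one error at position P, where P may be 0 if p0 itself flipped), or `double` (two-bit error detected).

single 19

s1: b1⊕b3⊕b5⊕b7⊕b9⊕b11⊕b13⊕b15⊕b17⊕b19⊕b21⊕b23⊕b25⊕b27⊕b29⊕b31 = 1⊕0⊕1⊕1⊕1⊕0⊕1⊕1⊕0⊕1⊕1⊕1⊕1⊕1⊕1⊕1 = 1
s2: b2⊕b3⊕b6⊕b7⊕b10⊕b11⊕b14⊕b15⊕b18⊕b19⊕b22⊕b23⊕b26⊕b27⊕b30⊕b31 = 0⊕0⊕0⊕1⊕0⊕0⊕1⊕1⊕0⊕1⊕0⊕1⊕1⊕1⊕1⊕1 = 1
s4: b4⊕b5⊕b6⊕b7⊕b12⊕b13⊕b14⊕b15⊕b20⊕b21⊕b22⊕b23⊕b28⊕b29⊕b30⊕b31 = 1⊕1⊕0⊕1⊕1⊕1⊕1⊕1⊕0⊕1⊕0⊕1⊕0⊕1⊕1⊕1 = 0
s8: b8⊕b9⊕b10⊕b11⊕b12⊕b13⊕b14⊕b15⊕b24⊕b25⊕b26⊕b27⊕b28⊕b29⊕b30⊕b31 = 0⊕1⊕0⊕0⊕1⊕1⊕1⊕1⊕1⊕1⊕1⊕1⊕0⊕1⊕1⊕1 = 0
s16: b16⊕b17⊕b18⊕b19⊕b20⊕b21⊕b22⊕b23⊕b24⊕b25⊕b26⊕b27⊕b28⊕b29⊕b30⊕b31 = 1⊕0⊕0⊕1⊕0⊕1⊕0⊕1⊕1⊕1⊕1⊕1⊕0⊕1⊕1⊕1 = 1
Syndrome (s16...s1) = 10011 → position 19.
Overall parity (XOR of all 32 bits, including p0): 1⊕1⊕0⊕0⊕1⊕1⊕0⊕1⊕0⊕1⊕0⊕0⊕1⊕1⊕1⊕1⊕1⊕0⊕0⊕1⊕0⊕1⊕0⊕1⊕1⊕1⊕1⊕1⊕0⊕1⊕1⊕1 = 1
Overall=1, syndrome position=19 → single-bit error at position 19.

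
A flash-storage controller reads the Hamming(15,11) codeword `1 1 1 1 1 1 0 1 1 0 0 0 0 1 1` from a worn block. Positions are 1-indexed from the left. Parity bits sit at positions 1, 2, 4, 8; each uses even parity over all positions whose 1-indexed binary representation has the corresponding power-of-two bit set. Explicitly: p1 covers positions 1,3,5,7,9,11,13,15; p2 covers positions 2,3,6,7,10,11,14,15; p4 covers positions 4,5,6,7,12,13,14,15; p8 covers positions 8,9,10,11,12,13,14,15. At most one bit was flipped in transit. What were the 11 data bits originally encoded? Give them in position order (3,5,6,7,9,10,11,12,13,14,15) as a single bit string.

s1: b1⊕b3⊕b5⊕b7⊕b9⊕b11⊕b13⊕b15 = 1⊕1⊕1⊕0⊕1⊕0⊕0⊕1 = 1
s2: b2⊕b3⊕b6⊕b7⊕b10⊕b11⊕b14⊕b15 = 1⊕1⊕1⊕0⊕0⊕0⊕1⊕1 = 1
s4: b4⊕b5⊕b6⊕b7⊕b12⊕b13⊕b14⊕b15 = 1⊕1⊕1⊕0⊕0⊕0⊕1⊕1 = 1
s8: b8⊕b9⊕b10⊕b11⊕b12⊕b13⊕b14⊕b15 = 1⊕1⊕0⊕0⊕0⊕0⊕1⊕1 = 0
Syndrome (s8...s1) = 0111 → position 7.
Flip bit 7: corrected codeword = 111111111000011
Data bits at positions 3,5,6,7,9,10,11,12,13,14,15: 11111000011

11111000011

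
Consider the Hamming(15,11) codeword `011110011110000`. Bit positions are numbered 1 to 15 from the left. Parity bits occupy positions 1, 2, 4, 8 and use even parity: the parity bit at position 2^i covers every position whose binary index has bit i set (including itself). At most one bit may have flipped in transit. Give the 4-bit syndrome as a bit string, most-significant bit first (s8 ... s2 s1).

s1: b1⊕b3⊕b5⊕b7⊕b9⊕b11⊕b13⊕b15 = 0⊕1⊕1⊕0⊕1⊕1⊕0⊕0 = 0
s2: b2⊕b3⊕b6⊕b7⊕b10⊕b11⊕b14⊕b15 = 1⊕1⊕0⊕0⊕1⊕1⊕0⊕0 = 0
s4: b4⊕b5⊕b6⊕b7⊕b12⊕b13⊕b14⊕b15 = 1⊕1⊕0⊕0⊕0⊕0⊕0⊕0 = 0
s8: b8⊕b9⊕b10⊕b11⊕b12⊕b13⊕b14⊕b15 = 1⊕1⊕1⊕1⊕0⊕0⊕0⊕0 = 0
Syndrome (s8...s1) = 0000 → position 0 (no error).

0000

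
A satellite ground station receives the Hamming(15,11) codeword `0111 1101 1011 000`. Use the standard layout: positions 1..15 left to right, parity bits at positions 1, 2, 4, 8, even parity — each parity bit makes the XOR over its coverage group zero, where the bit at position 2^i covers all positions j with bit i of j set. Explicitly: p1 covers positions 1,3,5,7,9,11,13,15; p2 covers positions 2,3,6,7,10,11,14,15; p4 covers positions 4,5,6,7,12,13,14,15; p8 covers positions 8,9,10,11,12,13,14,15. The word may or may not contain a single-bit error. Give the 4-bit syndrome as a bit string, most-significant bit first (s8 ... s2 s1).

s1: b1⊕b3⊕b5⊕b7⊕b9⊕b11⊕b13⊕b15 = 0⊕1⊕1⊕0⊕1⊕1⊕0⊕0 = 0
s2: b2⊕b3⊕b6⊕b7⊕b10⊕b11⊕b14⊕b15 = 1⊕1⊕1⊕0⊕0⊕1⊕0⊕0 = 0
s4: b4⊕b5⊕b6⊕b7⊕b12⊕b13⊕b14⊕b15 = 1⊕1⊕1⊕0⊕1⊕0⊕0⊕0 = 0
s8: b8⊕b9⊕b10⊕b11⊕b12⊕b13⊕b14⊕b15 = 1⊕1⊕0⊕1⊕1⊕0⊕0⊕0 = 0
Syndrome (s8...s1) = 0000 → position 0 (no error).

0000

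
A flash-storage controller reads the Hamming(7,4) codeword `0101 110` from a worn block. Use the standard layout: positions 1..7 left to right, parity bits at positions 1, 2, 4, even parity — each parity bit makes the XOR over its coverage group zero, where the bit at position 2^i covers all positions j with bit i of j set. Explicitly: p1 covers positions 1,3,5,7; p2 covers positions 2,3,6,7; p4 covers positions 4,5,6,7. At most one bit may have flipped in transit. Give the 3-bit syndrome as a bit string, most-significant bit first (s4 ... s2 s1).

101

s1: b1⊕b3⊕b5⊕b7 = 0⊕0⊕1⊕0 = 1
s2: b2⊕b3⊕b6⊕b7 = 1⊕0⊕1⊕0 = 0
s4: b4⊕b5⊕b6⊕b7 = 1⊕1⊕1⊕0 = 1
Syndrome (s4...s1) = 101 → position 5.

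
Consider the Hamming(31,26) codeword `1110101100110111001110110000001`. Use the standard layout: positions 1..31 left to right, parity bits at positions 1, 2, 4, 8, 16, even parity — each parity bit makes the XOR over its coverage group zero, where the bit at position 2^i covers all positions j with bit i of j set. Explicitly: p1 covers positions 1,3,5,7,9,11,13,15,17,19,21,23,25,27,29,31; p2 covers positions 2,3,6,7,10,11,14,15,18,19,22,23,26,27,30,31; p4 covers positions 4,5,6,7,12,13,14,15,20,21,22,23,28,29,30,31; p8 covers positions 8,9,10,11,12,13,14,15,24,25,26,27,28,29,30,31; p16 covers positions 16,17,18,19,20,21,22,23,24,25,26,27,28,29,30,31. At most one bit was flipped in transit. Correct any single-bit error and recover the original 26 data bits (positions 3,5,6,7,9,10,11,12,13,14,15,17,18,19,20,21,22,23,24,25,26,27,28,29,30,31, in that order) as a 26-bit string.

11010011011001110110000011

s1: b1⊕b3⊕b5⊕b7⊕b9⊕b11⊕b13⊕b15⊕b17⊕b19⊕b21⊕b23⊕b25⊕b27⊕b29⊕b31 = 1⊕1⊕1⊕1⊕0⊕1⊕0⊕1⊕0⊕1⊕1⊕1⊕0⊕0⊕0⊕1 = 0
s2: b2⊕b3⊕b6⊕b7⊕b10⊕b11⊕b14⊕b15⊕b18⊕b19⊕b22⊕b23⊕b26⊕b27⊕b30⊕b31 = 1⊕1⊕0⊕1⊕0⊕1⊕1⊕1⊕0⊕1⊕0⊕1⊕0⊕0⊕0⊕1 = 1
s4: b4⊕b5⊕b6⊕b7⊕b12⊕b13⊕b14⊕b15⊕b20⊕b21⊕b22⊕b23⊕b28⊕b29⊕b30⊕b31 = 0⊕1⊕0⊕1⊕1⊕0⊕1⊕1⊕1⊕1⊕0⊕1⊕0⊕0⊕0⊕1 = 1
s8: b8⊕b9⊕b10⊕b11⊕b12⊕b13⊕b14⊕b15⊕b24⊕b25⊕b26⊕b27⊕b28⊕b29⊕b30⊕b31 = 1⊕0⊕0⊕1⊕1⊕0⊕1⊕1⊕1⊕0⊕0⊕0⊕0⊕0⊕0⊕1 = 1
s16: b16⊕b17⊕b18⊕b19⊕b20⊕b21⊕b22⊕b23⊕b24⊕b25⊕b26⊕b27⊕b28⊕b29⊕b30⊕b31 = 1⊕0⊕0⊕1⊕1⊕1⊕0⊕1⊕1⊕0⊕0⊕0⊕0⊕0⊕0⊕1 = 1
Syndrome (s16...s1) = 11110 → position 30.
Flip bit 30: corrected codeword = 1110101100110111001110110000011
Data bits at positions 3,5,6,7,9,10,11,12,13,14,15,17,18,19,20,21,22,23,24,25,26,27,28,29,30,31: 11010011011001110110000011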